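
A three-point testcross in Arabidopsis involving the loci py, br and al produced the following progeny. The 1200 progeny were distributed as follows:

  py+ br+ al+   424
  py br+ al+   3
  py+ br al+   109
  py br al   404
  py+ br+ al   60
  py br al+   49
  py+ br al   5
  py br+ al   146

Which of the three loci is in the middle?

py

The two most frequent reciprocal classes, py+ br+ al+ and py br al, are the parental types, so the F1 was py+ br+ al+ / py br al.
The two rarest classes, py br+ al+ and py+ br al, are the double crossovers. Comparing them with the parentals, only the py allele has switched, so py is the middle locus and the order is br – py – al.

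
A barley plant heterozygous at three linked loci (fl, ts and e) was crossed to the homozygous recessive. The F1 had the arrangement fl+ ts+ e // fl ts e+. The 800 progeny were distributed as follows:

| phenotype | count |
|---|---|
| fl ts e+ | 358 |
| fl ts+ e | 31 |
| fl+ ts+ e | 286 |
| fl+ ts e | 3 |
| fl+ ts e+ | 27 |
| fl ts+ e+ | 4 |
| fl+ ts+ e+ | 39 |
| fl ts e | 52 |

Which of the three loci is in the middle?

ts

The two rarest classes, fl+ ts e and fl ts+ e+, are the double crossovers. Comparing them with the parentals, only the ts allele has switched, so ts is the middle locus and the order is fl – ts – e.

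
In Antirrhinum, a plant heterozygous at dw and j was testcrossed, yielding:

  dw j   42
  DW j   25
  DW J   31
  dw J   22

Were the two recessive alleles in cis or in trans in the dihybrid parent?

cis

The two most frequent classes are DW J (31) and dw j (42); these are the parental (non-recombinant) types.
So the F1 carried DW J on one chromosome and dw j on the other — the recessive alleles are on the same chromosome (cis / coupling).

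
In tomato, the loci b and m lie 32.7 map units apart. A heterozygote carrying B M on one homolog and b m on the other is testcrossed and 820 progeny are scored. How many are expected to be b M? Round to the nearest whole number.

134

A map distance of 32.7 map units corresponds to a recombination frequency of 0.327.
The F1 is B M / b m, so b M is a recombinant gamete class with expected frequency r/2 = 0.327/2 = 0.1635.
Expected number = 0.1635 × 820 = 134.07 ≈ 134.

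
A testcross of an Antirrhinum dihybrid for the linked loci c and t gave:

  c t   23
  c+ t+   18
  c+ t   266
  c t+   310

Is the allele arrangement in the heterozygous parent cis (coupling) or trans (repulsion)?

The two most frequent classes are c+ t (266) and c t+ (310); these are the parental (non-recombinant) types.
So the F1 carried c+ t on one chromosome and c t+ on the other — the recessive alleles are on opposite chromosomes (trans / repulsion).

trans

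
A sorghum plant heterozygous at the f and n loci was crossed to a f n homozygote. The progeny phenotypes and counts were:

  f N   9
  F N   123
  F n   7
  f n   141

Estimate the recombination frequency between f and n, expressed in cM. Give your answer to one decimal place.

5.7 cM

The two most frequent classes, F N (123) and f n (141), are the parental types, so the F1 was F N / f n.
The recombinant classes are F n and f N: 7 + 9 = 16.
Recombination frequency = 16/280 = 0.0571 ≈ 5.7%, i.e. 5.7 cM.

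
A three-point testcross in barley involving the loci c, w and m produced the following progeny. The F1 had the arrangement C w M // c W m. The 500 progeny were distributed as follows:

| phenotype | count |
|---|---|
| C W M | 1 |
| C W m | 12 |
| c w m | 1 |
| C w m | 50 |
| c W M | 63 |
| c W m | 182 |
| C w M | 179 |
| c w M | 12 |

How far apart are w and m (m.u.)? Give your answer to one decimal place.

23.0 m.u.

The two rarest classes, C W M and c w m, are the double crossovers. Comparing them with the parentals, only the w allele has switched, so w is the middle locus and the order is c – w – m.
Crossovers in the w–m interval produce the single-crossover classes C w m and c W M (50 + 63 = 113) plus the double crossovers (2).
RF(w–m) = (113 + 2) / 500 = 115/500 = 0.2300 → 23.0 m.u.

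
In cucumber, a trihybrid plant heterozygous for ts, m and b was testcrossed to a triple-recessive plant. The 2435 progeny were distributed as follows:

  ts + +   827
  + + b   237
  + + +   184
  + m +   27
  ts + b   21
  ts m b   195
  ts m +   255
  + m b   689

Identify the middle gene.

The two most frequent reciprocal classes, + m b and ts + +, are the parental types, so the F1 was + m b / ts + +.
The two rarest classes, + m + and ts + b, are the double crossovers. Comparing them with the parentals, only the b allele has switched, so b is the middle locus and the order is m – b – ts.

b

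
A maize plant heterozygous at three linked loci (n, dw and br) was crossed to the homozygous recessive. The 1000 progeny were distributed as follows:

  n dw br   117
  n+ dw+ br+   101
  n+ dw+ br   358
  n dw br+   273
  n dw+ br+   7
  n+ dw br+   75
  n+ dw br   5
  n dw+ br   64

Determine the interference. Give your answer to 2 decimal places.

0.65

The two most frequent reciprocal classes, n dw br+ and n+ dw+ br, are the parental types, so the F1 was n dw br+ / n+ dw+ br.
The two rarest classes, n dw+ br+ and n+ dw br, are the double crossovers. Comparing them with the parentals, only the dw allele has switched, so dw is the middle locus and the order is br – dw – n.
br–dw: (218 + 12)/1000 = 0.2300; dw–n: (139 + 12)/1000 = 0.1510.
Expected DCO frequency = 0.2300 × 0.1510 ≈ 0.03473; observed = 12/1000 ≈ 0.01200.
Coefficient of coincidence = 0.01200/0.03473 ≈ 0.35; interference = 1 − 0.35 = 0.65.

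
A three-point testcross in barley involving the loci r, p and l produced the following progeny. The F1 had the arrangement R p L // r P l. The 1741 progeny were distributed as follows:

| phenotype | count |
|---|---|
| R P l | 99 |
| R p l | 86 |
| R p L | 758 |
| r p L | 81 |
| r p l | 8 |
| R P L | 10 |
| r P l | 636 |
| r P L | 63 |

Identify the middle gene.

The two rarest classes, R P L and r p l, are the double crossovers. Comparing them with the parentals, only the p allele has switched, so p is the middle locus and the order is l – p – r.

p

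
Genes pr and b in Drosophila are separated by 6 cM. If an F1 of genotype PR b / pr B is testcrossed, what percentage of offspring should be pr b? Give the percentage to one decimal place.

3.0%

A map distance of 6 cM corresponds to a recombination frequency of 0.060.
The F1 is PR b / pr B, so pr b is a recombinant gamete class with expected frequency r/2 = 0.060/2 = 0.0300.
That is 0.0300 = 3.0% of the progeny.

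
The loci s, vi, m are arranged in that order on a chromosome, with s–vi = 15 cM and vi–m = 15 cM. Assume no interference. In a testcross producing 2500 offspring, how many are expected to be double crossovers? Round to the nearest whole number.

Map distances give recombination frequencies of 0.150 and 0.150 for the two intervals.
With no interference, expected double-crossover frequency = 0.150 × 0.150 = 0.02250.
Expected number = 0.02250 × 2500 = 56.25 ≈ 56.

56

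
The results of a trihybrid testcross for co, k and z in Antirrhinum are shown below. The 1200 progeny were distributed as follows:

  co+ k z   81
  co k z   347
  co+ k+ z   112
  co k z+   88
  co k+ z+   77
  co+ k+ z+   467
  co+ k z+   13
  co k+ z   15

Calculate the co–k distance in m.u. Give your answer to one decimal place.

The two most frequent reciprocal classes, co+ k+ z+ and co k z, are the parental types, so the F1 was co+ k+ z+ / co k z.
The two rarest classes, co+ k z+ and co k+ z, are the double crossovers. Comparing them with the parentals, only the k allele has switched, so k is the middle locus and the order is z – k – co.
Crossovers in the k–co interval produce the single-crossover classes co k+ z+ and co+ k z (77 + 81 = 158) plus the double crossovers (28).
RF(k–co) = (158 + 28) / 1200 = 186/1200 = 0.1550 → 15.5 m.u.

15.5 m.u.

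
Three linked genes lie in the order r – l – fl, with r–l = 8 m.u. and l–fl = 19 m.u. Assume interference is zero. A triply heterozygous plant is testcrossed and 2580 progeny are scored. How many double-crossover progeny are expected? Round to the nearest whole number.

39

Map distances give recombination frequencies of 0.080 and 0.190 for the two intervals.
With no interference, expected double-crossover frequency = 0.080 × 0.190 = 0.01520.
Expected number = 0.01520 × 2580 = 39.22 ≈ 39.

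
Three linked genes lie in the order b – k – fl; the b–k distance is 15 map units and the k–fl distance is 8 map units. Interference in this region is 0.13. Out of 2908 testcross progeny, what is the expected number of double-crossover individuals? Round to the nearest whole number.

30

Map distances give recombination frequencies of 0.150 and 0.080 for the two intervals.
With interference 0.13 (so coincidence = 0.87), expected double-crossover frequency = 0.150 × 0.080 × 0.87 = 0.01044.
Expected number = 0.01044 × 2908 = 30.36 ≈ 30.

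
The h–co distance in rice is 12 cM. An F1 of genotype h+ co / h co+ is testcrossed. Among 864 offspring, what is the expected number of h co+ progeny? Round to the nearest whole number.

380

A map distance of 12 cM corresponds to a recombination frequency of 0.120.
The F1 is h+ co / h co+, so h co+ is a parental gamete class with expected frequency (1 − r)/2 = 0.880/2 = 0.4400.
Expected number = 0.4400 × 864 = 380.16 ≈ 380.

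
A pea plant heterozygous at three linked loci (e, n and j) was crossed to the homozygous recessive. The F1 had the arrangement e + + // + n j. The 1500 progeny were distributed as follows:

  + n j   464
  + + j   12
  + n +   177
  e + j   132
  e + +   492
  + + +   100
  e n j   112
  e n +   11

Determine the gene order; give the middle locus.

n

The two rarest classes, e n + and + + j, are the double crossovers. Comparing them with the parentals, only the n allele has switched, so n is the middle locus and the order is e – n – j.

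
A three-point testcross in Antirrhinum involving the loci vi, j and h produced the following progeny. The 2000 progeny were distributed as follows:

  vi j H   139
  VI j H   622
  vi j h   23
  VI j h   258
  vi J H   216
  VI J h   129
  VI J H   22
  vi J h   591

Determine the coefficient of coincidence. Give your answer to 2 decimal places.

The two most frequent reciprocal classes, VI j H and vi J h, are the parental types, so the F1 was VI j H / vi J h.
The two rarest classes, VI J H and vi j h, are the double crossovers. Comparing them with the parentals, only the j allele has switched, so j is the middle locus and the order is h – j – vi.
h–j: (474 + 45)/2000 = 0.2595; j–vi: (268 + 45)/2000 = 0.1565.
Expected DCO frequency = 0.2595 × 0.1565 ≈ 0.04061; observed = 45/2000 ≈ 0.02250.
Coefficient of coincidence = 0.02250/0.04061 ≈ 0.55.

0.55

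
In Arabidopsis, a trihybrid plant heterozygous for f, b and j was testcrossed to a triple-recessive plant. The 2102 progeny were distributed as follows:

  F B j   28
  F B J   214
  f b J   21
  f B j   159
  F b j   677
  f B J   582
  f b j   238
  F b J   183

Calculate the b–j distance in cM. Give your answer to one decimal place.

The two most frequent reciprocal classes, f B J and F b j, are the parental types, so the F1 was f B J / F b j.
The two rarest classes, f b J and F B j, are the double crossovers. Comparing them with the parentals, only the b allele has switched, so b is the middle locus and the order is j – b – f.
Crossovers in the j–b interval produce the single-crossover classes f B j and F b J (159 + 183 = 342) plus the double crossovers (49).
RF(j–b) = (342 + 49) / 2102 = 391/2102 = 0.1860 → 18.6 cM.

18.6 cM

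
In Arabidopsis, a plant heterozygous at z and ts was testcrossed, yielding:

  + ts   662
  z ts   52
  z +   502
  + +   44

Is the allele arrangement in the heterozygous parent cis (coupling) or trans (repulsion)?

The two most frequent classes are + ts (662) and z + (502); these are the parental (non-recombinant) types.
So the F1 carried + ts on one chromosome and z + on the other — the recessive alleles are on opposite chromosomes (trans / repulsion).

trans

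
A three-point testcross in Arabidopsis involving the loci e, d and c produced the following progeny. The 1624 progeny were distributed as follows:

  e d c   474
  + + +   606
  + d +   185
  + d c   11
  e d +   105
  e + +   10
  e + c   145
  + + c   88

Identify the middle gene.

The two most frequent reciprocal classes, + + + and e d c, are the parental types, so the F1 was + + + / e d c.
The two rarest classes, e + + and + d c, are the double crossovers. Comparing them with the parentals, only the e allele has switched, so e is the middle locus and the order is c – e – d.

e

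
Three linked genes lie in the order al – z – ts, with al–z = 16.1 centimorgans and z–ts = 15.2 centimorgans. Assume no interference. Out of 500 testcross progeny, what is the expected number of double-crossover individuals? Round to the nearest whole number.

Map distances give recombination frequencies of 0.161 and 0.152 for the two intervals.
With no interference, expected double-crossover frequency = 0.161 × 0.152 = 0.02447.
Expected number = 0.02447 × 500 = 12.24 ≈ 12.

12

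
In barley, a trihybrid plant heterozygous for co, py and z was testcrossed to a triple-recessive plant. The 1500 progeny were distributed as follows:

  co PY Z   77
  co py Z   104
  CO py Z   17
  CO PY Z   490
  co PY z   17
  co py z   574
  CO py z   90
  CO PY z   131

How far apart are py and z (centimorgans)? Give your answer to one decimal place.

17.9 centimorgans

The two most frequent reciprocal classes, CO PY Z and co py z, are the parental types, so the F1 was CO PY Z / co py z.
The two rarest classes, CO py Z and co PY z, are the double crossovers. Comparing them with the parentals, only the py allele has switched, so py is the middle locus and the order is z – py – co.
Crossovers in the z–py interval produce the single-crossover classes CO PY z and co py Z (131 + 104 = 235) plus the double crossovers (34).
RF(z–py) = (235 + 34) / 1500 = 269/1500 = 0.1793 → 17.9 centimorgans.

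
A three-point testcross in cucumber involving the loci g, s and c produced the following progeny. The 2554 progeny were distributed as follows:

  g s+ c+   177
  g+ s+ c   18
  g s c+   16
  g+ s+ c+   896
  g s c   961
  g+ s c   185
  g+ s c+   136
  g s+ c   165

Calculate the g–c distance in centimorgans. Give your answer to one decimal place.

The two most frequent reciprocal classes, g+ s+ c+ and g s c, are the parental types, so the F1 was g+ s+ c+ / g s c.
The two rarest classes, g+ s+ c and g s c+, are the double crossovers. Comparing them with the parentals, only the c allele has switched, so c is the middle locus and the order is g – c – s.
Crossovers in the g–c interval produce the single-crossover classes g s+ c+ and g+ s c (177 + 185 = 362) plus the double crossovers (34).
RF(g–c) = (362 + 34) / 2554 = 396/2554 = 0.1551 → 15.5 centimorgans.

15.5 centimorgans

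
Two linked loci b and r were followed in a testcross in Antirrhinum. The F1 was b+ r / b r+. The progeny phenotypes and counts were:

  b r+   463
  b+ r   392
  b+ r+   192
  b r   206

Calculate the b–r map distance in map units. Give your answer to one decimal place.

The recombinant classes are b+ r+ and b r: 192 + 206 = 398.
Recombination frequency = 398/1253 = 0.3176 ≈ 31.8%, i.e. 31.8 map units.

31.8 map units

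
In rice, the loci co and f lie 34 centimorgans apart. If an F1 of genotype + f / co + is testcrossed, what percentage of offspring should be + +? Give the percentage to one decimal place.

17.0%

A map distance of 34 centimorgans corresponds to a recombination frequency of 0.340.
The F1 is + f / co +, so + + is a recombinant gamete class with expected frequency r/2 = 0.340/2 = 0.1700.
That is 0.1700 = 17.0% of the progeny.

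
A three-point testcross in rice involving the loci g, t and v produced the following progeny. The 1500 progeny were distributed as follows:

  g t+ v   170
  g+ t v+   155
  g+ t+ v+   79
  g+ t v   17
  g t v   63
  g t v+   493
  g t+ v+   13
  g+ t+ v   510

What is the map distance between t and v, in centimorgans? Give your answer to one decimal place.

The two most frequent reciprocal classes, g+ t+ v and g t v+, are the parental types, so the F1 was g+ t+ v / g t v+.
The two rarest classes, g+ t v and g t+ v+, are the double crossovers. Comparing them with the parentals, only the t allele has switched, so t is the middle locus and the order is v – t – g.
Crossovers in the v–t interval produce the single-crossover classes g+ t+ v+ and g t v (79 + 63 = 142) plus the double crossovers (30).
RF(v–t) = (142 + 30) / 1500 = 172/1500 = 0.1147 → 11.5 centimorgans.

11.5 centimorgans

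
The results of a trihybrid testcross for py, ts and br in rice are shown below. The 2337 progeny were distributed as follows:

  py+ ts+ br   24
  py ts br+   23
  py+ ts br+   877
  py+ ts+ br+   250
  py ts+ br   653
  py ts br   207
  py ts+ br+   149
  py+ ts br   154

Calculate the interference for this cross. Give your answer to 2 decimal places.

0.38

The two most frequent reciprocal classes, py ts+ br and py+ ts br+, are the parental types, so the F1 was py ts+ br / py+ ts br+.
The two rarest classes, py+ ts+ br and py ts br+, are the double crossovers. Comparing them with the parentals, only the py allele has switched, so py is the middle locus and the order is br – py – ts.
br–py: (303 + 47)/2337 = 0.1498; py–ts: (457 + 47)/2337 = 0.2157.
Expected DCO frequency = 0.1498 × 0.2157 ≈ 0.03231; observed = 47/2337 ≈ 0.02011.
Coefficient of coincidence = 0.02011/0.03231 ≈ 0.62; interference = 1 − 0.62 = 0.38.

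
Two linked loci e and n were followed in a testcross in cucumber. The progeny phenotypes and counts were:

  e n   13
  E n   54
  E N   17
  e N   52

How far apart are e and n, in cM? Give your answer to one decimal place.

The two most frequent classes, E n (54) and e N (52), are the parental types, so the F1 was E n / e N.
The recombinant classes are E N and e n: 17 + 13 = 30.
Recombination frequency = 30/136 = 0.2206 ≈ 22.1%, i.e. 22.1 cM.

22.1 cM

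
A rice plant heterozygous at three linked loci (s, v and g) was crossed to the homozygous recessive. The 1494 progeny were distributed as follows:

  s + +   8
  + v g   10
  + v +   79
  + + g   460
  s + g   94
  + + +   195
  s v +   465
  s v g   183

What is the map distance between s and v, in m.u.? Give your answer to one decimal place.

12.8 m.u.

The two most frequent reciprocal classes, s v + and + + g, are the parental types, so the F1 was s v + / + + g.
The two rarest classes, s + + and + v g, are the double crossovers. Comparing them with the parentals, only the v allele has switched, so v is the middle locus and the order is g – v – s.
Crossovers in the v–s interval produce the single-crossover classes + v + and s + g (79 + 94 = 173) plus the double crossovers (18).
RF(v–s) = (173 + 18) / 1494 = 191/1494 = 0.1278 → 12.8 m.u.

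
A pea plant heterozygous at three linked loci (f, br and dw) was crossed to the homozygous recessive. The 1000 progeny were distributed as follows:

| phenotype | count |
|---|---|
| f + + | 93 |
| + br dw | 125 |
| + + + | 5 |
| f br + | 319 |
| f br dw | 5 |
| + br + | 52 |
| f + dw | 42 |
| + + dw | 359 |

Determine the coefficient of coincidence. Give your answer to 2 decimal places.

The two most frequent reciprocal classes, f br + and + + dw, are the parental types, so the F1 was f br + / + + dw.
The two rarest classes, f br dw and + + +, are the double crossovers. Comparing them with the parentals, only the dw allele has switched, so dw is the middle locus and the order is br – dw – f.
br–dw: (218 + 10)/1000 = 0.2280; dw–f: (94 + 10)/1000 = 0.1040.
Expected DCO frequency = 0.2280 × 0.1040 ≈ 0.02371; observed = 10/1000 ≈ 0.01000.
Coefficient of coincidence = 0.01000/0.02371 ≈ 0.42.

0.42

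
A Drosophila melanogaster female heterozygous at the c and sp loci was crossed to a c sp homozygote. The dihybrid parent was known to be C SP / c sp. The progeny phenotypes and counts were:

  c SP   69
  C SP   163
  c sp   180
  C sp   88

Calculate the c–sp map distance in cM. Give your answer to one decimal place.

31.4 cM

The recombinant classes are C sp and c SP: 88 + 69 = 157.
Recombination frequency = 157/500 = 0.3140 ≈ 31.4%, i.e. 31.4 cM.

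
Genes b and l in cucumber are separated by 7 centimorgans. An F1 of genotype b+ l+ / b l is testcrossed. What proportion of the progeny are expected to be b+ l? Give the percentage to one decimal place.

A map distance of 7 centimorgans corresponds to a recombination frequency of 0.070.
The F1 is b+ l+ / b l, so b+ l is a recombinant gamete class with expected frequency r/2 = 0.070/2 = 0.0350.
That is 0.0350 = 3.5% of the progeny.

3.5%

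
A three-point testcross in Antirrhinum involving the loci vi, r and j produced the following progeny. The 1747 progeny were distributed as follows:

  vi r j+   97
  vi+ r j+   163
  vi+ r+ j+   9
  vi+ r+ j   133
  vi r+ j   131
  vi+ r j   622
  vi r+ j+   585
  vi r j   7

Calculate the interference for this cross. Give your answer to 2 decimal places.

The two most frequent reciprocal classes, vi+ r j and vi r+ j+, are the parental types, so the F1 was vi+ r j / vi r+ j+.
The two rarest classes, vi r j and vi+ r+ j+, are the double crossovers. Comparing them with the parentals, only the vi allele has switched, so vi is the middle locus and the order is j – vi – r.
j–vi: (294 + 16)/1747 = 0.1774; vi–r: (230 + 16)/1747 = 0.1408.
Expected DCO frequency = 0.1774 × 0.1408 ≈ 0.02498; observed = 16/1747 ≈ 0.00916.
Coefficient of coincidence = 0.00916/0.02498 ≈ 0.37; interference = 1 − 0.37 = 0.63.

0.63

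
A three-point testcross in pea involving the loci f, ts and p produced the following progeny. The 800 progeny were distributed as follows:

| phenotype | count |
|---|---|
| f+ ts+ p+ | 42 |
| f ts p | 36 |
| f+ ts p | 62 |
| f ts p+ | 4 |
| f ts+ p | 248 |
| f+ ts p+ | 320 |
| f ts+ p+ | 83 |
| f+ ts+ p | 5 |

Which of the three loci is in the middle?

The two most frequent reciprocal classes, f+ ts p+ and f ts+ p, are the parental types, so the F1 was f+ ts p+ / f ts+ p.
The two rarest classes, f ts p+ and f+ ts+ p, are the double crossovers. Comparing them with the parentals, only the f allele has switched, so f is the middle locus and the order is ts – f – p.

f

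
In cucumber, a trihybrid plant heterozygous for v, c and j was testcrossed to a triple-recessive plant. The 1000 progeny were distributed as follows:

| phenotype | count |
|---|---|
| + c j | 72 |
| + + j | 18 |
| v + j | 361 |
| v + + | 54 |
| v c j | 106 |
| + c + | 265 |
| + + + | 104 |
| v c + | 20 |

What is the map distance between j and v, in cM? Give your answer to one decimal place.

16.4 cM

The two most frequent reciprocal classes, + c + and v + j, are the parental types, so the F1 was + c + / v + j.
The two rarest classes, v c + and + + j, are the double crossovers. Comparing them with the parentals, only the v allele has switched, so v is the middle locus and the order is j – v – c.
Crossovers in the j–v interval produce the single-crossover classes + c j and v + + (72 + 54 = 126) plus the double crossovers (38).
RF(j–v) = (126 + 38) / 1000 = 164/1000 = 0.1640 → 16.4 cM.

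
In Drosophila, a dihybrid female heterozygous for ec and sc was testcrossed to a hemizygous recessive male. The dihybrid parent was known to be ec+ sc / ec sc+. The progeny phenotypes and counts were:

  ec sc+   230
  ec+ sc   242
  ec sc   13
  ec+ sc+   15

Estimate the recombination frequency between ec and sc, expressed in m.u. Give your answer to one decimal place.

The recombinant classes are ec+ sc+ and ec sc: 15 + 13 = 28.
Recombination frequency = 28/500 = 0.0560 ≈ 5.6%, i.e. 5.6 m.u.

5.6 m.u.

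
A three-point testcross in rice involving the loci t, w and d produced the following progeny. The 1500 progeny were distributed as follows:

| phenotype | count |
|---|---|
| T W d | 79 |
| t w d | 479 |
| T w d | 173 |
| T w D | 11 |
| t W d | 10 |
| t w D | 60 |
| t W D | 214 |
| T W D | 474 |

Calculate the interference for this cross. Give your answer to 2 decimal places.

The two most frequent reciprocal classes, T W D and t w d, are the parental types, so the F1 was T W D / t w d.
The two rarest classes, T w D and t W d, are the double crossovers. Comparing them with the parentals, only the w allele has switched, so w is the middle locus and the order is d – w – t.
d–w: (139 + 21)/1500 = 0.1067; w–t: (387 + 21)/1500 = 0.2720.
Expected DCO frequency = 0.1067 × 0.2720 ≈ 0.02902; observed = 21/1500 ≈ 0.01400.
Coefficient of coincidence = 0.01400/0.02902 ≈ 0.48; interference = 1 − 0.48 = 0.52.

0.52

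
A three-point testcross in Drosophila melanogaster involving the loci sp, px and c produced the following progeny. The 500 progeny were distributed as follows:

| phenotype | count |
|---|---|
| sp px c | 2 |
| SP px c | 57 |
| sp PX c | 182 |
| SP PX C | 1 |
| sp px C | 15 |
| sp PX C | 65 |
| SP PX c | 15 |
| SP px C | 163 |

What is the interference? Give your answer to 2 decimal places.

0.64

The two most frequent reciprocal classes, sp PX c and SP px C, are the parental types, so the F1 was sp PX c / SP px C.
The two rarest classes, sp px c and SP PX C, are the double crossovers. Comparing them with the parentals, only the px allele has switched, so px is the middle locus and the order is sp – px – c.
sp–px: (30 + 3)/500 = 0.0660; px–c: (122 + 3)/500 = 0.2500.
Expected DCO frequency = 0.0660 × 0.2500 ≈ 0.01650; observed = 3/500 ≈ 0.00600.
Coefficient of coincidence = 0.00600/0.01650 ≈ 0.36; interference = 1 − 0.36 = 0.64.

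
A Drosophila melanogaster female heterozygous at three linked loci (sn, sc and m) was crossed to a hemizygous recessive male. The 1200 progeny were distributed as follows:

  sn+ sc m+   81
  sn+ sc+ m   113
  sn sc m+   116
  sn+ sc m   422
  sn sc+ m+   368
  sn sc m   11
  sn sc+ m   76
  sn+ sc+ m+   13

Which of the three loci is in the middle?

sn

The two most frequent reciprocal classes, sn+ sc m and sn sc+ m+, are the parental types, so the F1 was sn+ sc m / sn sc+ m+.
The two rarest classes, sn sc m and sn+ sc+ m+, are the double crossovers. Comparing them with the parentals, only the sn allele has switched, so sn is the middle locus and the order is sc – sn – m.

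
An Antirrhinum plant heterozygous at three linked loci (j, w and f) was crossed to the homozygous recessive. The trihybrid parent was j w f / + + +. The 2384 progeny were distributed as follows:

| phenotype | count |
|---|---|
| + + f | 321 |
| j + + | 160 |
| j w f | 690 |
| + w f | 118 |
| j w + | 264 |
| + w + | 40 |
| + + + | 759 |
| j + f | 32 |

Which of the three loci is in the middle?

The two rarest classes, j + f and + w +, are the double crossovers. Comparing them with the parentals, only the w allele has switched, so w is the middle locus and the order is f – w – j.

w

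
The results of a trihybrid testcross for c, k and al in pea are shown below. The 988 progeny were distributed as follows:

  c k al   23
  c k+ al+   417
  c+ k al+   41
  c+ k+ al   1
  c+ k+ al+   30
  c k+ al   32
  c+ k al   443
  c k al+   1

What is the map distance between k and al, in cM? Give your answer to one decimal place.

7.6 cM

The two most frequent reciprocal classes, c k+ al+ and c+ k al, are the parental types, so the F1 was c k+ al+ / c+ k al.
The two rarest classes, c k al+ and c+ k+ al, are the double crossovers. Comparing them with the parentals, only the k allele has switched, so k is the middle locus and the order is c – k – al.
Crossovers in the k–al interval produce the single-crossover classes c k+ al and c+ k al+ (32 + 41 = 73) plus the double crossovers (2).
RF(k–al) = (73 + 2) / 988 = 75/988 = 0.0759 → 7.6 cM.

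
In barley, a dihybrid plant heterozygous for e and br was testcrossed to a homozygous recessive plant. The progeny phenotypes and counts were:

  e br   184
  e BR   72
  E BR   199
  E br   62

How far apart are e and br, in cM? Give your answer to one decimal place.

25.9 cM

The two most frequent classes, E BR (199) and e br (184), are the parental types, so the F1 was E BR / e br.
The recombinant classes are E br and e BR: 62 + 72 = 134.
Recombination frequency = 134/517 = 0.2592 ≈ 25.9%, i.e. 25.9 cM.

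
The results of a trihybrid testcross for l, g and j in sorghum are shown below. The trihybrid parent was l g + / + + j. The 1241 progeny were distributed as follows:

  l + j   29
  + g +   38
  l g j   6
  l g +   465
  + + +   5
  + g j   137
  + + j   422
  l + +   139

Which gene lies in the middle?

j

The two rarest classes, l g j and + + +, are the double crossovers. Comparing them with the parentals, only the j allele has switched, so j is the middle locus and the order is l – j – g.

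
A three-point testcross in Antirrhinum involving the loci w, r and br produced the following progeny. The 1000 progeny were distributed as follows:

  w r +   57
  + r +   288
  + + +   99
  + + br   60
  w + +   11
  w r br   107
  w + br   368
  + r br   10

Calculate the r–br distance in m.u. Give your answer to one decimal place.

22.7 m.u.

The two most frequent reciprocal classes, + r + and w + br, are the parental types, so the F1 was + r + / w + br.
The two rarest classes, + r br and w + +, are the double crossovers. Comparing them with the parentals, only the br allele has switched, so br is the middle locus and the order is w – br – r.
Crossovers in the br–r interval produce the single-crossover classes + + + and w r br (99 + 107 = 206) plus the double crossovers (21).
RF(br–r) = (206 + 21) / 1000 = 227/1000 = 0.2270 → 22.7 m.u.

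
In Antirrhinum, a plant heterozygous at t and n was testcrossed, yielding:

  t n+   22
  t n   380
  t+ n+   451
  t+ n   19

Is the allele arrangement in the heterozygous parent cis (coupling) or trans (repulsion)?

The two most frequent classes are t+ n+ (451) and t n (380); these are the parental (non-recombinant) types.
So the F1 carried t+ n+ on one chromosome and t n on the other — the recessive alleles are on the same chromosome (cis / coupling).

cis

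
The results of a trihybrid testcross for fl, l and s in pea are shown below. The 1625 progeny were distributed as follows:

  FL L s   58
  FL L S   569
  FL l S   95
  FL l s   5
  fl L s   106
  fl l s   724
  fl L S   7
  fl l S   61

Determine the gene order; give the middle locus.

The two most frequent reciprocal classes, FL L S and fl l s, are the parental types, so the F1 was FL L S / fl l s.
The two rarest classes, fl L S and FL l s, are the double crossovers. Comparing them with the parentals, only the fl allele has switched, so fl is the middle locus and the order is s – fl – l.

fl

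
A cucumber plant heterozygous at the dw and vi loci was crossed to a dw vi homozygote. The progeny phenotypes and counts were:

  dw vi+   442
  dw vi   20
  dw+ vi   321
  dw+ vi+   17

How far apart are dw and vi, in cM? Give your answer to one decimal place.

4.6 cM

The two most frequent classes, dw+ vi (321) and dw vi+ (442), are the parental types, so the F1 was dw+ vi / dw vi+.
The recombinant classes are dw+ vi+ and dw vi: 17 + 20 = 37.
Recombination frequency = 37/800 = 0.0462 ≈ 4.6%, i.e. 4.6 cM.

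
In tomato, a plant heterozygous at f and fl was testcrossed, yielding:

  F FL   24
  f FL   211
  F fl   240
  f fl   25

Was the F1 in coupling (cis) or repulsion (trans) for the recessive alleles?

trans

The two most frequent classes are F fl (240) and f FL (211); these are the parental (non-recombinant) types.
So the F1 carried F fl on one chromosome and f FL on the other — the recessive alleles are on opposite chromosomes (trans / repulsion).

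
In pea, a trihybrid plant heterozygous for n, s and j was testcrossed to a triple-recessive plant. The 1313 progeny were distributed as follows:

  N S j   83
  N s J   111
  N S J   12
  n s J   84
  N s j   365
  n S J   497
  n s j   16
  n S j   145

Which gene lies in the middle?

n

The two most frequent reciprocal classes, n S J and N s j, are the parental types, so the F1 was n S J / N s j.
The two rarest classes, N S J and n s j, are the double crossovers. Comparing them with the parentals, only the n allele has switched, so n is the middle locus and the order is s – n – j.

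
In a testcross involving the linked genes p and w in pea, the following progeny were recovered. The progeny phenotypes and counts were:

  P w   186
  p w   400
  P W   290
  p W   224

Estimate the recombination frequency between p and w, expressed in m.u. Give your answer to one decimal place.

37.3 m.u.

The two most frequent classes, P W (290) and p w (400), are the parental types, so the F1 was P W / p w.
The recombinant classes are P w and p W: 186 + 224 = 410.
Recombination frequency = 410/1100 = 0.3727 ≈ 37.3%, i.e. 37.3 m.u.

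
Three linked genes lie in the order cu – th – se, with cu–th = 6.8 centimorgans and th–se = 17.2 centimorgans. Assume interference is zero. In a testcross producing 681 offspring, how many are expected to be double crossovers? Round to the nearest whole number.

Map distances give recombination frequencies of 0.068 and 0.172 for the two intervals.
With no interference, expected double-crossover frequency = 0.068 × 0.172 = 0.01170.
Expected number = 0.01170 × 681 = 7.96 ≈ 8.

8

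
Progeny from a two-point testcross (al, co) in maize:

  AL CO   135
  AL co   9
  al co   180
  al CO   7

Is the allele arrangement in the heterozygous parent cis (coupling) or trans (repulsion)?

cis

The two most frequent classes are AL CO (135) and al co (180); these are the parental (non-recombinant) types.
So the F1 carried AL CO on one chromosome and al co on the other — the recessive alleles are on the same chromosome (cis / coupling).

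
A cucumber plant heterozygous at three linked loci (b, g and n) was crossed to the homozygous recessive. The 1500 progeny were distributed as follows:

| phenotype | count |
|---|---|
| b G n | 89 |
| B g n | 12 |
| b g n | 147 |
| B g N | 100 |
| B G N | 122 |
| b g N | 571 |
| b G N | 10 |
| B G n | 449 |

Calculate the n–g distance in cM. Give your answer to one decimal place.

19.4 cM

The two most frequent reciprocal classes, B G n and b g N, are the parental types, so the F1 was B G n / b g N.
The two rarest classes, B g n and b G N, are the double crossovers. Comparing them with the parentals, only the g allele has switched, so g is the middle locus and the order is n – g – b.
Crossovers in the n–g interval produce the single-crossover classes B G N and b g n (122 + 147 = 269) plus the double crossovers (22).
RF(n–g) = (269 + 22) / 1500 = 291/1500 = 0.1940 → 19.4 cM.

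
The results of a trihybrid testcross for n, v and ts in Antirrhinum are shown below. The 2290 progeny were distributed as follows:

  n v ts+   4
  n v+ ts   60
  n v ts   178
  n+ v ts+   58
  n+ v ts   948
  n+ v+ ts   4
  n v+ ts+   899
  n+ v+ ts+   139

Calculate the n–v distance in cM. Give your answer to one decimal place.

The two most frequent reciprocal classes, n+ v ts and n v+ ts+, are the parental types, so the F1 was n+ v ts / n v+ ts+.
The two rarest classes, n+ v+ ts and n v ts+, are the double crossovers. Comparing them with the parentals, only the v allele has switched, so v is the middle locus and the order is n – v – ts.
Crossovers in the n–v interval produce the single-crossover classes n v ts and n+ v+ ts+ (178 + 139 = 317) plus the double crossovers (8).
RF(n–v) = (317 + 8) / 2290 = 325/2290 = 0.1419 → 14.2 cM.

14.2 cM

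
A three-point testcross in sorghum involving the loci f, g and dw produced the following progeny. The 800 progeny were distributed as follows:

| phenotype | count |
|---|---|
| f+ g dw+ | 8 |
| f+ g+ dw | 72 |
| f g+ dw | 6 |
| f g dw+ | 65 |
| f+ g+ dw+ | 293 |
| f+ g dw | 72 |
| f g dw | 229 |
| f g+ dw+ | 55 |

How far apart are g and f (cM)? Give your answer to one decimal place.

The two most frequent reciprocal classes, f+ g+ dw+ and f g dw, are the parental types, so the F1 was f+ g+ dw+ / f g dw.
The two rarest classes, f+ g dw+ and f g+ dw, are the double crossovers. Comparing them with the parentals, only the g allele has switched, so g is the middle locus and the order is f – g – dw.
Crossovers in the f–g interval produce the single-crossover classes f g+ dw+ and f+ g dw (55 + 72 = 127) plus the double crossovers (14).
RF(f–g) = (127 + 14) / 800 = 141/800 = 0.1762 → 17.6 cM.

17.6 cM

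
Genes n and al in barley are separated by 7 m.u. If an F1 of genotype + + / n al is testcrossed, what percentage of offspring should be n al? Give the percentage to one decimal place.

A map distance of 7 m.u. corresponds to a recombination frequency of 0.070.
The F1 is + + / n al, so n al is a parental gamete class with expected frequency (1 − r)/2 = 0.930/2 = 0.4650.
That is 0.4650 = 46.5% of the progeny.

46.5%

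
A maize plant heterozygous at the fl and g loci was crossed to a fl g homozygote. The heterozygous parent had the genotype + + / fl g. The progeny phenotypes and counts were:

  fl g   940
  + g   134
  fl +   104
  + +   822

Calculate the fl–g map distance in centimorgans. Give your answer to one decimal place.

The recombinant classes are + g and fl +: 134 + 104 = 238.
Recombination frequency = 238/2000 = 0.1190 ≈ 11.9%, i.e. 11.9 centimorgans.

11.9 centimorgans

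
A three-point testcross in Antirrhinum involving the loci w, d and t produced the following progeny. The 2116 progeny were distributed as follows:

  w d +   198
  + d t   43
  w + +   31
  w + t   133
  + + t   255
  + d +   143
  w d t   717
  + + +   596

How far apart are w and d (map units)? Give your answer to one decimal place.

16.5 map units

The two most frequent reciprocal classes, w d t and + + +, are the parental types, so the F1 was w d t / + + +.
The two rarest classes, + d t and w + +, are the double crossovers. Comparing them with the parentals, only the w allele has switched, so w is the middle locus and the order is t – w – d.
Crossovers in the w–d interval produce the single-crossover classes w + t and + d + (133 + 143 = 276) plus the double crossovers (74).
RF(w–d) = (276 + 74) / 2116 = 350/2116 = 0.1654 → 16.5 map units.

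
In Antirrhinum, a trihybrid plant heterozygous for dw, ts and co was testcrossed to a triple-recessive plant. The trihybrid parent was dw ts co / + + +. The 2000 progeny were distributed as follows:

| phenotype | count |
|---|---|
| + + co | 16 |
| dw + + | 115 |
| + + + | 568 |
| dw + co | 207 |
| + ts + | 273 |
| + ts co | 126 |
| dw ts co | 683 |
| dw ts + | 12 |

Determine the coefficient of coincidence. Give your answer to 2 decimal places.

The two rarest classes, dw ts + and + + co, are the double crossovers. Comparing them with the parentals, only the co allele has switched, so co is the middle locus and the order is ts – co – dw.
ts–co: (480 + 28)/2000 = 0.2540; co–dw: (241 + 28)/2000 = 0.1345.
Expected DCO frequency = 0.2540 × 0.1345 ≈ 0.03416; observed = 28/2000 ≈ 0.01400.
Coefficient of coincidence = 0.01400/0.03416 ≈ 0.41.

0.41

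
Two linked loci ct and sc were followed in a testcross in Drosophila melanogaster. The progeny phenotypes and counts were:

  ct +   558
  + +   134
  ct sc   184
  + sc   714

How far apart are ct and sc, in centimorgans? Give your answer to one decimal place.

20.0 centimorgans

The two most frequent classes, + sc (714) and ct + (558), are the parental types, so the F1 was + sc / ct +.
The recombinant classes are + + and ct sc: 134 + 184 = 318.
Recombination frequency = 318/1590 = 0.2000 ≈ 20.0%, i.e. 20.0 centimorgans.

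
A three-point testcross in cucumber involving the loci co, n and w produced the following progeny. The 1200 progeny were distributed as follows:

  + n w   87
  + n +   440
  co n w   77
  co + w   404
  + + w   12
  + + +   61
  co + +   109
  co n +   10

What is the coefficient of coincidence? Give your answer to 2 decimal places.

The two most frequent reciprocal classes, co + w and + n +, are the parental types, so the F1 was co + w / + n +.
The two rarest classes, + + w and co n +, are the double crossovers. Comparing them with the parentals, only the co allele has switched, so co is the middle locus and the order is w – co – n.
w–co: (196 + 22)/1200 = 0.1817; co–n: (138 + 22)/1200 = 0.1333.
Expected DCO frequency = 0.1817 × 0.1333 ≈ 0.02422; observed = 22/1200 ≈ 0.01833.
Coefficient of coincidence = 0.01833/0.02422 ≈ 0.76.

0.76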